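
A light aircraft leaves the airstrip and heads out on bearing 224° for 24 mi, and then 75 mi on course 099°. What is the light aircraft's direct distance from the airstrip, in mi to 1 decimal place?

64.3 mi

Leg 1 (224°, 24 mi): east 24 sin 224° = -16.67, north 24 cos 224° = -17.26
Leg 2 (099°, 75 mi): east 75 sin 99° = 74.08, north 75 cos 99° = -11.73
Net: 57.40 east, -29.00 north. Distance = √((57.40)² + (-29.00)²) = 64.313 mi.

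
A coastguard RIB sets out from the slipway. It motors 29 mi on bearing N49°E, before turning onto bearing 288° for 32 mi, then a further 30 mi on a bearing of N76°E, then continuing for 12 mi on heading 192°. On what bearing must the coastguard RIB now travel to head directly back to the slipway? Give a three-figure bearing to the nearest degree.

216°

Leg 1 (N49°E, 29 mi): east 29 sin 49° = 21.89, north 29 cos 49° = 19.03
Leg 2 (288°, 32 mi): east 32 sin 288° = -30.43, north 32 cos 288° = 9.89
Leg 3 (N76°E, 30 mi): east 30 sin 76° = 29.11, north 30 cos 76° = 7.26
Leg 4 (192°, 12 mi): east 12 sin 192° = -2.49, north 12 cos 192° = -11.74
Net displacement: 18.07 east, 24.43 north. Direction back to start is (-18.07, -24.43): bearing = atan2(-18.07, -24.43) mod 360° = 216.48° ≈ 216°.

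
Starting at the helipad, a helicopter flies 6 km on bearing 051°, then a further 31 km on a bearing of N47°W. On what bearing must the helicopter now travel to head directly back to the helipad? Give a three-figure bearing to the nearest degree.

144°

Leg 1 (051°, 6 km): east 6 sin 51° = 4.66, north 6 cos 51° = 3.78
Leg 2 (N47°W, 31 km): east 31 sin 313° = -22.67, north 31 cos 313° = 21.14
Net displacement: -18.01 east, 24.92 north. Direction back to start is (18.01, -24.92): bearing = atan2(18.01, -24.92) mod 360° = 144.14° ≈ 144°.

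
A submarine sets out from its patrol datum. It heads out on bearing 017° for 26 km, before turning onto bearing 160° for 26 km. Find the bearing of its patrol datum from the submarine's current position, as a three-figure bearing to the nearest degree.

268°

Leg 1 (017°, 26 km): east 26 sin 17° = 7.60, north 26 cos 17° = 24.86
Leg 2 (160°, 26 km): east 26 sin 160° = 8.89, north 26 cos 160° = -24.43
Net displacement: 16.49 east, 0.43 north. Direction back to start is (-16.49, -0.43): bearing = atan2(-16.49, -0.43) mod 360° = 268.50° ≈ 268°.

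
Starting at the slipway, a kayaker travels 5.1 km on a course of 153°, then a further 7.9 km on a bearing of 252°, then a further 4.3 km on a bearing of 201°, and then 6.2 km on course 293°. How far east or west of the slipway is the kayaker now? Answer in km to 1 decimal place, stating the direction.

Leg 1 (153°, 5.1 km): east 5.1 sin 153° = 2.32, north 5.1 cos 153° = -4.54
Leg 2 (252°, 7.9 km): east 7.9 sin 252° = -7.51, north 7.9 cos 252° = -2.44
Leg 3 (201°, 4.3 km): east 4.3 sin 201° = -1.54, north 4.3 cos 201° = -4.01
Leg 4 (293°, 6.2 km): east 6.2 sin 293° = -5.71, north 6.2 cos 293° = 2.42
Net east component: -12.45 km.

12.4 km west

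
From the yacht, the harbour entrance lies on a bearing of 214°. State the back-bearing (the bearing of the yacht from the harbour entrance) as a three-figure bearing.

Back-bearing = 214° − 180° = 034°.

034°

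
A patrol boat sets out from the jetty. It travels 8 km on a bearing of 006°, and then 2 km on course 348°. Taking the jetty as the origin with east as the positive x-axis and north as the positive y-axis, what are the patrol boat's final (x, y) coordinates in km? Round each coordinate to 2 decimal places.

(0.42, 9.91)

Leg 1 (006°, 8 km): east 8 sin 6° = 0.84, north 8 cos 6° = 7.96
Leg 2 (348°, 2 km): east 2 sin 348° = -0.42, north 2 cos 348° = 1.96
Summing: 0.42 km east, 9.91 km north → (0.42, 9.91).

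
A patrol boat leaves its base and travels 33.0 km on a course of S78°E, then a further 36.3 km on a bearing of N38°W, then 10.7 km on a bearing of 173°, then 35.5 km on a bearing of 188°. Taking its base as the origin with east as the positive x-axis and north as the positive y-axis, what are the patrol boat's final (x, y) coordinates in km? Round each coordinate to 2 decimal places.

(6.29, -24.03)

Leg 1 (S78°E, 33.0 km): east 33.0 sin 102° = 32.28, north 33.0 cos 102° = -6.86
Leg 2 (N38°W, 36.3 km): east 36.3 sin 322° = -22.35, north 36.3 cos 322° = 28.60
Leg 3 (173°, 10.7 km): east 10.7 sin 173° = 1.30, north 10.7 cos 173° = -10.62
Leg 4 (188°, 35.5 km): east 35.5 sin 188° = -4.94, north 35.5 cos 188° = -35.15
Summing: 6.29 km east, -24.03 km north → (6.29, -24.03).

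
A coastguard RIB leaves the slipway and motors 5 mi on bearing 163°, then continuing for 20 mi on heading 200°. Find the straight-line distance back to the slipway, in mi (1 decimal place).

24.2 mi

Leg 1 (163°, 5 mi): east 5 sin 163° = 1.46, north 5 cos 163° = -4.78
Leg 2 (200°, 20 mi): east 20 sin 200° = -6.84, north 20 cos 200° = -18.79
Net: -5.38 east, -23.58 north. Distance = √((-5.38)² + (-23.58)²) = 24.181 mi.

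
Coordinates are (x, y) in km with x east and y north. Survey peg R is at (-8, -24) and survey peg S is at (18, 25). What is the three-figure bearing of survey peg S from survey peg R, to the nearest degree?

028°

Δeast = 18 − -8 = 26.00; Δnorth = 25 − -24 = 49.00.
Bearing = atan2(Δeast, Δnorth) mod 360° = 27.95° ≈ 028°.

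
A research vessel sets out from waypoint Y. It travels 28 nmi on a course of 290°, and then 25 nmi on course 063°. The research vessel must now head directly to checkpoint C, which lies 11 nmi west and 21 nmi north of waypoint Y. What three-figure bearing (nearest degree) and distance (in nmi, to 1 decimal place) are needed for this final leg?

271°, 7.0 nmi

Leg 1 (290°, 28 nmi): east 28 sin 290° = -26.31, north 28 cos 290° = 9.58
Leg 2 (063°, 25 nmi): east 25 sin 63° = 22.28, north 25 cos 63° = 11.35
Current position: (-4.04, 20.93). Target: (-11, 21). Remaining: Δeast = -6.96, Δnorth = 0.07.
Bearing = atan2(-6.96, 0.07) mod 360° = 270.61°; distance = √((-6.96)² + (0.07)²) = 6.964 nmi.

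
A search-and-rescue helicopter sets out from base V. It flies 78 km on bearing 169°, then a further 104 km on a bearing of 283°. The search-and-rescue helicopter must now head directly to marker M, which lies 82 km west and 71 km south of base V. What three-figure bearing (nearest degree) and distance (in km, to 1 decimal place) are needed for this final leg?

166°, 18.4 km

Leg 1 (169°, 78 km): east 78 sin 169° = 14.88, north 78 cos 169° = -76.57
Leg 2 (283°, 104 km): east 104 sin 283° = -101.33, north 104 cos 283° = 23.39
Current position: (-86.45, -53.17). Target: (-82, -71). Remaining: Δeast = 4.45, Δnorth = -17.83.
Bearing = atan2(4.45, -17.83) mod 360° = 165.98°; distance = √((4.45)² + (-17.83)²) = 18.375 km.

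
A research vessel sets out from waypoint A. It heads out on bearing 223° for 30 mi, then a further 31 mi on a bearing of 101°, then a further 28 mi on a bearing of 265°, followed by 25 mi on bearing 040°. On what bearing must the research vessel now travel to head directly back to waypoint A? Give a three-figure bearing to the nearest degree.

Leg 1 (223°, 30 mi): east 30 sin 223° = -20.46, north 30 cos 223° = -21.94
Leg 2 (101°, 31 mi): east 31 sin 101° = 30.43, north 31 cos 101° = -5.92
Leg 3 (265°, 28 mi): east 28 sin 265° = -27.89, north 28 cos 265° = -2.44
Leg 4 (040°, 25 mi): east 25 sin 40° = 16.07, north 25 cos 40° = 19.15
Net displacement: -1.85 east, -11.14 north. Direction back to start is (1.85, 11.14): bearing = atan2(1.85, 11.14) mod 360° = 9.44° ≈ 009°.

009°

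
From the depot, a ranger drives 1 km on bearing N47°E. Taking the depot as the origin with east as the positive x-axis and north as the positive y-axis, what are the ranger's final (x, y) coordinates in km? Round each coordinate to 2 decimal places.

(0.73, 0.68)

Leg 1 (N47°E, 1 km): east 1 sin 47° = 0.73, north 1 cos 47° = 0.68
Summing: 0.73 km east, 0.68 km north → (0.73, 0.68).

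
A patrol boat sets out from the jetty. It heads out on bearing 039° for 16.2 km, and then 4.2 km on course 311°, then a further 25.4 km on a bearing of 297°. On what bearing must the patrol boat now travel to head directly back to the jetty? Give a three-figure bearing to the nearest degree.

150°

Leg 1 (039°, 16.2 km): east 16.2 sin 39° = 10.19, north 16.2 cos 39° = 12.59
Leg 2 (311°, 4.2 km): east 4.2 sin 311° = -3.17, north 4.2 cos 311° = 2.76
Leg 3 (297°, 25.4 km): east 25.4 sin 297° = -22.63, north 25.4 cos 297° = 11.53
Net displacement: -15.61 east, 26.88 north. Direction back to start is (15.61, -26.88): bearing = atan2(15.61, -26.88) mod 360° = 149.86° ≈ 150°.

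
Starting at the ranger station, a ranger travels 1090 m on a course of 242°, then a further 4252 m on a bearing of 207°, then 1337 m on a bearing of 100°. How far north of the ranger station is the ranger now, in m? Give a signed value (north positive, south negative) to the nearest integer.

-4532 m

Leg 1 (242°, 1090 m): east 1090 sin 242° = -962.41, north 1090 cos 242° = -511.72
Leg 2 (207°, 4252 m): east 4252 sin 207° = -1930.37, north 4252 cos 207° = -3788.56
Leg 3 (100°, 1337 m): east 1337 sin 100° = 1316.69, north 1337 cos 100° = -232.17
Net north component: -4532.45 m.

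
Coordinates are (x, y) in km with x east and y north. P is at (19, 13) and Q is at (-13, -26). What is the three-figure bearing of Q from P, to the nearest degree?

Δeast = -13 − 19 = -32.00; Δnorth = -26 − 13 = -39.00.
Bearing = atan2(Δeast, Δnorth) mod 360° = 219.37° ≈ 219°.

219°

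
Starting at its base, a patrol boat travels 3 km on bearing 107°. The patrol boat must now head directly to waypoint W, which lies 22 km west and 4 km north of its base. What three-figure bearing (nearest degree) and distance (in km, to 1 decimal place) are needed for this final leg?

281°, 25.3 km

Leg 1 (107°, 3 km): east 3 sin 107° = 2.87, north 3 cos 107° = -0.88
Current position: (2.87, -0.88). Target: (-22, 4). Remaining: Δeast = -24.87, Δnorth = 4.88.
Bearing = atan2(-24.87, 4.88) mod 360° = 281.10°; distance = √((-24.87)² + (4.88)²) = 25.343 km.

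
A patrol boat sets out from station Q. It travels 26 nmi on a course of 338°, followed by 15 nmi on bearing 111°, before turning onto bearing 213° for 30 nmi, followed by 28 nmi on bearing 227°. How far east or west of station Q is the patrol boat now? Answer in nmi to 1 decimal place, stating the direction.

32.6 nmi west

Leg 1 (338°, 26 nmi): east 26 sin 338° = -9.74, north 26 cos 338° = 24.11
Leg 2 (111°, 15 nmi): east 15 sin 111° = 14.00, north 15 cos 111° = -5.38
Leg 3 (213°, 30 nmi): east 30 sin 213° = -16.34, north 30 cos 213° = -25.16
Leg 4 (227°, 28 nmi): east 28 sin 227° = -20.48, north 28 cos 227° = -19.10
Net east component: -32.55 nmi.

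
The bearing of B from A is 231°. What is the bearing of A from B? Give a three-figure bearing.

Back-bearing = 231° − 180° = 051°.

051°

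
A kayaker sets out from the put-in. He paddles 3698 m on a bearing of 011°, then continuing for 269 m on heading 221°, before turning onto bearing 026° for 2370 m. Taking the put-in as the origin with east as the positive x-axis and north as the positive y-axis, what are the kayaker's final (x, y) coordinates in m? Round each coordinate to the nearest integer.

(1568, 5557)

Leg 1 (011°, 3698 m): east 3698 sin 11° = 705.61, north 3698 cos 11° = 3630.06
Leg 2 (221°, 269 m): east 269 sin 221° = -176.48, north 269 cos 221° = -203.02
Leg 3 (026°, 2370 m): east 2370 sin 26° = 1038.94, north 2370 cos 26° = 2130.14
Summing: 1568.07 m east, 5557.18 m north → (1568, 5557).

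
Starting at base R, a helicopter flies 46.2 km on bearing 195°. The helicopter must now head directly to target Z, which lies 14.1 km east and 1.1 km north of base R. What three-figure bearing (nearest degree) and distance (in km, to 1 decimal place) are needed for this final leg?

Leg 1 (195°, 46.2 km): east 46.2 sin 195° = -11.96, north 46.2 cos 195° = -44.63
Current position: (-11.96, -44.63). Target: (14.1, 1.1). Remaining: Δeast = 26.06, Δnorth = 45.73.
Bearing = atan2(26.06, 45.73) mod 360° = 29.68°; distance = √((26.06)² + (45.73)²) = 52.629 km.

030°, 52.6 km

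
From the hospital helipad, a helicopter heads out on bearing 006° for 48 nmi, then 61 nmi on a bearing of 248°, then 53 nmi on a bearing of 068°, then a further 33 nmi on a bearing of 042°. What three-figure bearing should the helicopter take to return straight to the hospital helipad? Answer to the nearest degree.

Leg 1 (006°, 48 nmi): east 48 sin 6° = 5.02, north 48 cos 6° = 47.74
Leg 2 (248°, 61 nmi): east 61 sin 248° = -56.56, north 61 cos 248° = -22.85
Leg 3 (068°, 53 nmi): east 53 sin 68° = 49.14, north 53 cos 68° = 19.85
Leg 4 (042°, 33 nmi): east 33 sin 42° = 22.08, north 33 cos 42° = 24.52
Net displacement: 19.68 east, 69.26 north. Direction back to start is (-19.68, -69.26): bearing = atan2(-19.68, -69.26) mod 360° = 195.86° ≈ 196°.

196°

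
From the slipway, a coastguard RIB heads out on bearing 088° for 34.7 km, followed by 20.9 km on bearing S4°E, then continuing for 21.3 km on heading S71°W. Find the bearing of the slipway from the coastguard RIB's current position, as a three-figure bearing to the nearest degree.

329°

Leg 1 (088°, 34.7 km): east 34.7 sin 88° = 34.68, north 34.7 cos 88° = 1.21
Leg 2 (S4°E, 20.9 km): east 20.9 sin 176° = 1.46, north 20.9 cos 176° = -20.85
Leg 3 (S71°W, 21.3 km): east 21.3 sin 251° = -20.14, north 21.3 cos 251° = -6.93
Net displacement: 16.00 east, -26.57 north. Direction back to start is (-16.00, 26.57): bearing = atan2(-16.00, 26.57) mod 360° = 328.95° ≈ 329°.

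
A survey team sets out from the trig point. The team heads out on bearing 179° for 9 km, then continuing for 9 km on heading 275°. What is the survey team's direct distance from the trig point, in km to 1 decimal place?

12.0 km

Leg 1 (179°, 9 km): east 9 sin 179° = 0.16, north 9 cos 179° = -9.00
Leg 2 (275°, 9 km): east 9 sin 275° = -8.97, north 9 cos 275° = 0.78
Net: -8.81 east, -8.21 north. Distance = √((-8.81)² + (-8.21)²) = 12.044 km.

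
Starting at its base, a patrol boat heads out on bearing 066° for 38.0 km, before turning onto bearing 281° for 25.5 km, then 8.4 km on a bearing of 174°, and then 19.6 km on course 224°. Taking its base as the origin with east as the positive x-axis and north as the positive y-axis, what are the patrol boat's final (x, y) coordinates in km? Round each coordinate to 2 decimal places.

(-3.05, -2.13)

Leg 1 (066°, 38.0 km): east 38.0 sin 66° = 34.71, north 38.0 cos 66° = 15.46
Leg 2 (281°, 25.5 km): east 25.5 sin 281° = -25.03, north 25.5 cos 281° = 4.87
Leg 3 (174°, 8.4 km): east 8.4 sin 174° = 0.88, north 8.4 cos 174° = -8.35
Leg 4 (224°, 19.6 km): east 19.6 sin 224° = -13.62, north 19.6 cos 224° = -14.10
Summing: -3.05 km east, -2.13 km north → (-3.05, -2.13).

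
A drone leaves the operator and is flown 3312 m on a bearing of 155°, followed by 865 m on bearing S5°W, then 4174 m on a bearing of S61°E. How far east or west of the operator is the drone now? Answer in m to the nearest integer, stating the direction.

4975 m east

Leg 1 (155°, 3312 m): east 3312 sin 155° = 1399.71, north 3312 cos 155° = -3001.69
Leg 2 (S5°W, 865 m): east 865 sin 185° = -75.39, north 865 cos 185° = -861.71
Leg 3 (S61°E, 4174 m): east 4174 sin 119° = 3650.66, north 4174 cos 119° = -2023.60
Net east component: 4974.98 m.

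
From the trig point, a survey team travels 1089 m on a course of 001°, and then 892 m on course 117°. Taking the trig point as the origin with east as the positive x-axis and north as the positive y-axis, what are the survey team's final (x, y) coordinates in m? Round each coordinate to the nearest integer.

(814, 684)

Leg 1 (001°, 1089 m): east 1089 sin 1° = 19.01, north 1089 cos 1° = 1088.83
Leg 2 (117°, 892 m): east 892 sin 117° = 794.78, north 892 cos 117° = -404.96
Summing: 813.78 m east, 683.87 m north → (814, 684).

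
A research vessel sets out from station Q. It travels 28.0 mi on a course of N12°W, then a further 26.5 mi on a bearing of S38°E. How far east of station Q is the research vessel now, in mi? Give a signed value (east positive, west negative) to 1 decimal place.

10.5 mi

Leg 1 (N12°W, 28.0 mi): east 28.0 sin 348° = -5.82, north 28.0 cos 348° = 27.39
Leg 2 (S38°E, 26.5 mi): east 26.5 sin 142° = 16.32, north 26.5 cos 142° = -20.88
Net east component: 10.49 mi.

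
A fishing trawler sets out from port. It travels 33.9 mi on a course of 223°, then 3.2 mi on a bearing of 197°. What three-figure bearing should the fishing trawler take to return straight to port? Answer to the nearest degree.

041°

Leg 1 (223°, 33.9 mi): east 33.9 sin 223° = -23.12, north 33.9 cos 223° = -24.79
Leg 2 (197°, 3.2 mi): east 3.2 sin 197° = -0.94, north 3.2 cos 197° = -3.06
Net displacement: -24.06 east, -27.85 north. Direction back to start is (24.06, 27.85): bearing = atan2(24.06, 27.85) mod 360° = 40.82° ≈ 041°.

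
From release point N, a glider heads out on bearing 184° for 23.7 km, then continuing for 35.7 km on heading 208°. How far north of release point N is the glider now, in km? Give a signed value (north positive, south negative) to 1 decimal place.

Leg 1 (184°, 23.7 km): east 23.7 sin 184° = -1.65, north 23.7 cos 184° = -23.64
Leg 2 (208°, 35.7 km): east 35.7 sin 208° = -16.76, north 35.7 cos 208° = -31.52
Net north component: -55.16 km.

-55.2 km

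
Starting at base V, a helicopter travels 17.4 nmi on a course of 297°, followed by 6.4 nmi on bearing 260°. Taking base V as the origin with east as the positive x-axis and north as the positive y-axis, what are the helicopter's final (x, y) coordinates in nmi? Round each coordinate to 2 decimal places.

Leg 1 (297°, 17.4 nmi): east 17.4 sin 297° = -15.50, north 17.4 cos 297° = 7.90
Leg 2 (260°, 6.4 nmi): east 6.4 sin 260° = -6.30, north 6.4 cos 260° = -1.11
Summing: -21.81 nmi east, 6.79 nmi north → (-21.81, 6.79).

(-21.81, 6.79)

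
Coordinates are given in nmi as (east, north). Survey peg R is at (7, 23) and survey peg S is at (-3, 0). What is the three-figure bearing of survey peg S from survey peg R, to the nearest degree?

Δeast = -3 − 7 = -10.00; Δnorth = 0 − 23 = -23.00.
Bearing = atan2(Δeast, Δnorth) mod 360° = 203.50° ≈ 203°.

203°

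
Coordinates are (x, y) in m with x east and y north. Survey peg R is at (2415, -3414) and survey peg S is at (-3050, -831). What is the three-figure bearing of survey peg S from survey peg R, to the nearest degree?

Δeast = -3050 − 2415 = -5465.00; Δnorth = -831 − -3414 = 2583.00.
Bearing = atan2(Δeast, Δnorth) mod 360° = 295.30° ≈ 295°.

295°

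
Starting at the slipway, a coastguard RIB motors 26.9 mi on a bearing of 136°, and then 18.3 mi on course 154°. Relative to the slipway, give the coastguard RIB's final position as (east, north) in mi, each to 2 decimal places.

Leg 1 (136°, 26.9 mi): east 26.9 sin 136° = 18.69, north 26.9 cos 136° = -19.35
Leg 2 (154°, 18.3 mi): east 18.3 sin 154° = 8.02, north 18.3 cos 154° = -16.45
Summing: 26.71 mi east, -35.80 mi north → (26.71, -35.80).

(26.71, -35.80)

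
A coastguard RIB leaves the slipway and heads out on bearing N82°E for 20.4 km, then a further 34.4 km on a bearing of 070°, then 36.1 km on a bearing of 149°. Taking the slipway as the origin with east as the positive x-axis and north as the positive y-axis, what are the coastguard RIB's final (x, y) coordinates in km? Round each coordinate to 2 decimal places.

Leg 1 (N82°E, 20.4 km): east 20.4 sin 82° = 20.20, north 20.4 cos 82° = 2.84
Leg 2 (070°, 34.4 km): east 34.4 sin 70° = 32.33, north 34.4 cos 70° = 11.77
Leg 3 (149°, 36.1 km): east 36.1 sin 149° = 18.59, north 36.1 cos 149° = -30.94
Summing: 71.12 km east, -16.34 km north → (71.12, -16.34).

(71.12, -16.34)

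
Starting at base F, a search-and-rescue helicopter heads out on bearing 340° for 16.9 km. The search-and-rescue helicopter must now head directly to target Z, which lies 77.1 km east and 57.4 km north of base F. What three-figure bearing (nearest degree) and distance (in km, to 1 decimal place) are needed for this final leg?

063°, 92.7 km

Leg 1 (340°, 16.9 km): east 16.9 sin 340° = -5.78, north 16.9 cos 340° = 15.88
Current position: (-5.78, 15.88). Target: (77.1, 57.4). Remaining: Δeast = 82.88, Δnorth = 41.52.
Bearing = atan2(82.88, 41.52) mod 360° = 63.39°; distance = √((82.88)² + (41.52)²) = 92.698 km.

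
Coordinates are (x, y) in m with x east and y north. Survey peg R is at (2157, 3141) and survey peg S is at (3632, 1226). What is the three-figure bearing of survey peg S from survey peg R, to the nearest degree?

142°

Δeast = 3632 − 2157 = 1475.00; Δnorth = 1226 − 3141 = -1915.00.
Bearing = atan2(Δeast, Δnorth) mod 360° = 142.40° ≈ 142°.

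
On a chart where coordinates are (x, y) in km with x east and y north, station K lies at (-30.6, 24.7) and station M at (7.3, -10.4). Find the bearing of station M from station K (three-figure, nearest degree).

Δeast = 7.3 − -30.6 = 37.90; Δnorth = -10.4 − 24.7 = -35.10.
Bearing = atan2(Δeast, Δnorth) mod 360° = 132.80° ≈ 133°.

133°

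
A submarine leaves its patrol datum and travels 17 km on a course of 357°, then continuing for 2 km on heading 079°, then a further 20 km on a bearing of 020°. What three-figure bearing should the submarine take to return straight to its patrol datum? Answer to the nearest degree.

Leg 1 (357°, 17 km): east 17 sin 357° = -0.89, north 17 cos 357° = 16.98
Leg 2 (079°, 2 km): east 2 sin 79° = 1.96, north 2 cos 79° = 0.38
Leg 3 (020°, 20 km): east 20 sin 20° = 6.84, north 20 cos 20° = 18.79
Net displacement: 7.91 east, 36.15 north. Direction back to start is (-7.91, -36.15): bearing = atan2(-7.91, -36.15) mod 360° = 192.35° ≈ 192°.

192°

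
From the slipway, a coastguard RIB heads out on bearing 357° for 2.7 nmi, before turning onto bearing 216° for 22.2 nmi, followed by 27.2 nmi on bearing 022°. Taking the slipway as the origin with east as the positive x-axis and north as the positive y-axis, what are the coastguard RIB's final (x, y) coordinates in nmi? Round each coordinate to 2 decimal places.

(-3.00, 9.96)

Leg 1 (357°, 2.7 nmi): east 2.7 sin 357° = -0.14, north 2.7 cos 357° = 2.70
Leg 2 (216°, 22.2 nmi): east 22.2 sin 216° = -13.05, north 22.2 cos 216° = -17.96
Leg 3 (022°, 27.2 nmi): east 27.2 sin 22° = 10.19, north 27.2 cos 22° = 25.22
Summing: -3.00 nmi east, 9.96 nmi north → (-3.00, 9.96).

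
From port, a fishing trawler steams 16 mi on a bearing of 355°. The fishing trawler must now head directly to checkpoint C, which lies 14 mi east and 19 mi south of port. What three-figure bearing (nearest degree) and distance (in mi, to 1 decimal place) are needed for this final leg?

156°, 38.2 mi

Leg 1 (355°, 16 mi): east 16 sin 355° = -1.39, north 16 cos 355° = 15.94
Current position: (-1.39, 15.94). Target: (14, -19). Remaining: Δeast = 15.39, Δnorth = -34.94.
Bearing = atan2(15.39, -34.94) mod 360° = 156.22°; distance = √((15.39)² + (-34.94)²) = 38.180 mi.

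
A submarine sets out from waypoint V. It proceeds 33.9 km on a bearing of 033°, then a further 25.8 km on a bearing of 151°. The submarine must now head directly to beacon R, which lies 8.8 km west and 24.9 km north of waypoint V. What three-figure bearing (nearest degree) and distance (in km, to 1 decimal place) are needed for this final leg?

296°, 44.1 km

Leg 1 (033°, 33.9 km): east 33.9 sin 33° = 18.46, north 33.9 cos 33° = 28.43
Leg 2 (151°, 25.8 km): east 25.8 sin 151° = 12.51, north 25.8 cos 151° = -22.57
Current position: (30.97, 5.87). Target: (-8.8, 24.9). Remaining: Δeast = -39.77, Δnorth = 19.03.
Bearing = atan2(-39.77, 19.03) mod 360° = 295.58°; distance = √((-39.77)² + (19.03)²) = 44.092 km.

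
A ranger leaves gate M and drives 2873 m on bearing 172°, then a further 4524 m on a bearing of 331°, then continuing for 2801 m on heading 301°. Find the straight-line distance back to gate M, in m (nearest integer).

Leg 1 (172°, 2873 m): east 2873 sin 172° = 399.84, north 2873 cos 172° = -2845.04
Leg 2 (331°, 4524 m): east 4524 sin 331° = -2193.28, north 4524 cos 331° = 3956.78
Leg 3 (301°, 2801 m): east 2801 sin 301° = -2400.93, north 2801 cos 301° = 1442.62
Net: -4194.36 east, 2554.36 north. Distance = √((-4194.36)² + (2554.36)²) = 4910.949 m.

4911 m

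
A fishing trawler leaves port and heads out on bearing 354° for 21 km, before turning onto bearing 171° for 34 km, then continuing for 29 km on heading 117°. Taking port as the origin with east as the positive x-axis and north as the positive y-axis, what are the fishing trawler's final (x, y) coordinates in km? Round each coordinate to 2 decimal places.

Leg 1 (354°, 21 km): east 21 sin 354° = -2.20, north 21 cos 354° = 20.88
Leg 2 (171°, 34 km): east 34 sin 171° = 5.32, north 34 cos 171° = -33.58
Leg 3 (117°, 29 km): east 29 sin 117° = 25.84, north 29 cos 117° = -13.17
Summing: 28.96 km east, -25.86 km north → (28.96, -25.86).

(28.96, -25.86)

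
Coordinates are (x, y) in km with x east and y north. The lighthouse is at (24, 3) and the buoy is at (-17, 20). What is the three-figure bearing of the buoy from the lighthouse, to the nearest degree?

293°

Δeast = -17 − 24 = -41.00; Δnorth = 20 − 3 = 17.00.
Bearing = atan2(Δeast, Δnorth) mod 360° = 292.52° ≈ 293°.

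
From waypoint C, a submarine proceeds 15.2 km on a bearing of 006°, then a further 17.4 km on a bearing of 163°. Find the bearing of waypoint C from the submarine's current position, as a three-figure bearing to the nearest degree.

Leg 1 (006°, 15.2 km): east 15.2 sin 6° = 1.59, north 15.2 cos 6° = 15.12
Leg 2 (163°, 17.4 km): east 17.4 sin 163° = 5.09, north 17.4 cos 163° = -16.64
Net displacement: 6.68 east, -1.52 north. Direction back to start is (-6.68, 1.52): bearing = atan2(-6.68, 1.52) mod 360° = 282.85° ≈ 283°.

283°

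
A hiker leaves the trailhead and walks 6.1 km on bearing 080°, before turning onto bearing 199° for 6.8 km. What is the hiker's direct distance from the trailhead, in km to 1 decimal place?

6.6 km

Leg 1 (080°, 6.1 km): east 6.1 sin 80° = 6.01, north 6.1 cos 80° = 1.06
Leg 2 (199°, 6.8 km): east 6.8 sin 199° = -2.21, north 6.8 cos 199° = -6.43
Net: 3.79 east, -5.37 north. Distance = √((3.79)² + (-5.37)²) = 6.575 km.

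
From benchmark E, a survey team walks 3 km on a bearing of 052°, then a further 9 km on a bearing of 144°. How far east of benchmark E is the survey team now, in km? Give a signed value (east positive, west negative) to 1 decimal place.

Leg 1 (052°, 3 km): east 3 sin 52° = 2.36, north 3 cos 52° = 1.85
Leg 2 (144°, 9 km): east 9 sin 144° = 5.29, north 9 cos 144° = -7.28
Net east component: 7.65 km.

7.7 km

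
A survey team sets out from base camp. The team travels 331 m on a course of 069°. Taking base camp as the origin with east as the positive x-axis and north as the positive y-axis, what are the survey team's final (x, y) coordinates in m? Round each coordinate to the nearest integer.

Leg 1 (069°, 331 m): east 331 sin 69° = 309.02, north 331 cos 69° = 118.62
Summing: 309.02 m east, 118.62 m north → (309, 119).

(309, 119)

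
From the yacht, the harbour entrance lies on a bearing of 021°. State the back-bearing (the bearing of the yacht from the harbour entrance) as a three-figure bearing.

Back-bearing = 021° + 180° = 201°.

201°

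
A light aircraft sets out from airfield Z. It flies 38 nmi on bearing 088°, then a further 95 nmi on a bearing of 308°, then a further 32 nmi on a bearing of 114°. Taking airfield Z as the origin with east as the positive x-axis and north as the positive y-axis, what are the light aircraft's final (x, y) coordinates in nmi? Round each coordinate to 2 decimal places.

Leg 1 (088°, 38 nmi): east 38 sin 88° = 37.98, north 38 cos 88° = 1.33
Leg 2 (308°, 95 nmi): east 95 sin 308° = -74.86, north 95 cos 308° = 58.49
Leg 3 (114°, 32 nmi): east 32 sin 114° = 29.23, north 32 cos 114° = -13.02
Summing: -7.65 nmi east, 46.80 nmi north → (-7.65, 46.80).

(-7.65, 46.80)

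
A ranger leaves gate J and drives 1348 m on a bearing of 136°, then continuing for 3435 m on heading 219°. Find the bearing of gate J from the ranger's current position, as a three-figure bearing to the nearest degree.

019°

Leg 1 (136°, 1348 m): east 1348 sin 136° = 936.40, north 1348 cos 136° = -969.67
Leg 2 (219°, 3435 m): east 3435 sin 219° = -2161.72, north 3435 cos 219° = -2669.50
Net displacement: -1225.32 east, -3639.17 north. Direction back to start is (1225.32, 3639.17): bearing = atan2(1225.32, 3639.17) mod 360° = 18.61° ≈ 019°.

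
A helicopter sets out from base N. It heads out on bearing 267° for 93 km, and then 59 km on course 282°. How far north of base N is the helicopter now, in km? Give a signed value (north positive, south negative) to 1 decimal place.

Leg 1 (267°, 93 km): east 93 sin 267° = -92.87, north 93 cos 267° = -4.87
Leg 2 (282°, 59 km): east 59 sin 282° = -57.71, north 59 cos 282° = 12.27
Net north component: 7.40 km.

7.4 km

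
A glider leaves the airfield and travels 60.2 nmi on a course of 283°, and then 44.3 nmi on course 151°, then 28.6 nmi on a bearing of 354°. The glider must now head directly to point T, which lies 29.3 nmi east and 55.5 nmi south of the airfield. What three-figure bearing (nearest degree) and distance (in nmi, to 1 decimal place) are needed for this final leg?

130°, 91.0 nmi

Leg 1 (283°, 60.2 nmi): east 60.2 sin 283° = -58.66, north 60.2 cos 283° = 13.54
Leg 2 (151°, 44.3 nmi): east 44.3 sin 151° = 21.48, north 44.3 cos 151° = -38.75
Leg 3 (354°, 28.6 nmi): east 28.6 sin 354° = -2.99, north 28.6 cos 354° = 28.44
Current position: (-40.17, 3.24). Target: (29.3, -55.5). Remaining: Δeast = 69.47, Δnorth = -58.74.
Bearing = atan2(69.47, -58.74) mod 360° = 130.22°; distance = √((69.47)² + (-58.74)²) = 90.975 nmi.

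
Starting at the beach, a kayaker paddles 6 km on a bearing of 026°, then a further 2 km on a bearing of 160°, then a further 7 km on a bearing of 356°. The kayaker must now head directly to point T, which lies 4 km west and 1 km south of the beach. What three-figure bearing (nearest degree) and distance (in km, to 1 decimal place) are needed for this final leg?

Leg 1 (026°, 6 km): east 6 sin 26° = 2.63, north 6 cos 26° = 5.39
Leg 2 (160°, 2 km): east 2 sin 160° = 0.68, north 2 cos 160° = -1.88
Leg 3 (356°, 7 km): east 7 sin 356° = -0.49, north 7 cos 356° = 6.98
Current position: (2.83, 10.50). Target: (-4, -1). Remaining: Δeast = -6.83, Δnorth = -11.50.
Bearing = atan2(-6.83, -11.50) mod 360° = 210.70°; distance = √((-6.83)² + (-11.50)²) = 13.370 km.

211°, 13.4 km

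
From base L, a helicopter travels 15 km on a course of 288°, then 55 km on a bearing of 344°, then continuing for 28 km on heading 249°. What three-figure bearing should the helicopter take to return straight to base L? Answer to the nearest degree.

Leg 1 (288°, 15 km): east 15 sin 288° = -14.27, north 15 cos 288° = 4.64
Leg 2 (344°, 55 km): east 55 sin 344° = -15.16, north 55 cos 344° = 52.87
Leg 3 (249°, 28 km): east 28 sin 249° = -26.14, north 28 cos 249° = -10.03
Net displacement: -55.57 east, 47.47 north. Direction back to start is (55.57, -47.47): bearing = atan2(55.57, -47.47) mod 360° = 130.51° ≈ 131°.

131°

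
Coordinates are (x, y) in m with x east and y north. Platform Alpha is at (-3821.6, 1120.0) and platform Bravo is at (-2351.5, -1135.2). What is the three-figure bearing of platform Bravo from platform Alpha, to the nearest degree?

Δeast = -2351.5 − -3821.6 = 1470.10; Δnorth = -1135.2 − 1120.0 = -2255.20.
Bearing = atan2(Δeast, Δnorth) mod 360° = 146.90° ≈ 147°.

147°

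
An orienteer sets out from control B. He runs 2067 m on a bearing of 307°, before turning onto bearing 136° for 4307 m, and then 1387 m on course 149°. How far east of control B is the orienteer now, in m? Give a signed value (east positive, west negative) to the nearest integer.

2055 m

Leg 1 (307°, 2067 m): east 2067 sin 307° = -1650.78, north 2067 cos 307° = 1243.95
Leg 2 (136°, 4307 m): east 4307 sin 136° = 2991.89, north 4307 cos 136° = -3098.20
Leg 3 (149°, 1387 m): east 1387 sin 149° = 714.36, north 1387 cos 149° = -1188.89
Net east component: 2055.47 m.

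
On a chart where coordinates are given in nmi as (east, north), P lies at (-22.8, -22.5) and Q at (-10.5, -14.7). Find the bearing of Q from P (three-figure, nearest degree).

Δeast = -10.5 − -22.8 = 12.30; Δnorth = -14.7 − -22.5 = 7.80.
Bearing = atan2(Δeast, Δnorth) mod 360° = 57.62° ≈ 058°.

058°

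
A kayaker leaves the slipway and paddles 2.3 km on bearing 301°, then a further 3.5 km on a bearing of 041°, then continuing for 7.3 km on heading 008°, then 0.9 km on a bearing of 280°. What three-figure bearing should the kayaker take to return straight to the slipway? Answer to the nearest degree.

Leg 1 (301°, 2.3 km): east 2.3 sin 301° = -1.97, north 2.3 cos 301° = 1.18
Leg 2 (041°, 3.5 km): east 3.5 sin 41° = 2.30, north 3.5 cos 41° = 2.64
Leg 3 (008°, 7.3 km): east 7.3 sin 8° = 1.02, north 7.3 cos 8° = 7.23
Leg 4 (280°, 0.9 km): east 0.9 sin 280° = -0.89, north 0.9 cos 280° = 0.16
Net displacement: 0.45 east, 11.21 north. Direction back to start is (-0.45, -11.21): bearing = atan2(-0.45, -11.21) mod 360° = 182.32° ≈ 182°.

182°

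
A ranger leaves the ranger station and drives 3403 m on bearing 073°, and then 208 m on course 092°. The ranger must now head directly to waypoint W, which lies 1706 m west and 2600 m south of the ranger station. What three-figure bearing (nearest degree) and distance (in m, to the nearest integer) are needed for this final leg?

Leg 1 (073°, 3403 m): east 3403 sin 73° = 3254.31, north 3403 cos 73° = 994.94
Leg 2 (092°, 208 m): east 208 sin 92° = 207.87, north 208 cos 92° = -7.26
Current position: (3462.18, 987.68). Target: (-1706, -2600). Remaining: Δeast = -5168.18, Δnorth = -3587.68.
Bearing = atan2(-5168.18, -3587.68) mod 360° = 235.23°; distance = √((-5168.18)² + (-3587.68)²) = 6291.385 m.

235°, 6291 m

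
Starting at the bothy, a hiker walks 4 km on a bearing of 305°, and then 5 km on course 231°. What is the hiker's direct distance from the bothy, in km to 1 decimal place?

Leg 1 (305°, 4 km): east 4 sin 305° = -3.28, north 4 cos 305° = 2.29
Leg 2 (231°, 5 km): east 5 sin 231° = -3.89, north 5 cos 231° = -3.15
Net: -7.16 east, -0.85 north. Distance = √((-7.16)² + (-0.85)²) = 7.213 km.

7.2 km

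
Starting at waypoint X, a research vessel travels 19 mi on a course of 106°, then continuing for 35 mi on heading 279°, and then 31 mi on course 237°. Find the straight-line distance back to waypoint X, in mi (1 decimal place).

Leg 1 (106°, 19 mi): east 19 sin 106° = 18.26, north 19 cos 106° = -5.24
Leg 2 (279°, 35 mi): east 35 sin 279° = -34.57, north 35 cos 279° = 5.48
Leg 3 (237°, 31 mi): east 31 sin 237° = -26.00, north 31 cos 237° = -16.88
Net: -42.30 east, -16.65 north. Distance = √((-42.30)² + (-16.65)²) = 45.461 mi.

45.5 mi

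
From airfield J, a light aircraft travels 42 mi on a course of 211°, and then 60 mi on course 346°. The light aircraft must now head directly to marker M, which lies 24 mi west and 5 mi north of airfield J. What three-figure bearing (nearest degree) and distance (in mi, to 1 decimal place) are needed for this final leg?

145°, 21.1 mi

Leg 1 (211°, 42 mi): east 42 sin 211° = -21.63, north 42 cos 211° = -36.00
Leg 2 (346°, 60 mi): east 60 sin 346° = -14.52, north 60 cos 346° = 58.22
Current position: (-36.15, 22.22). Target: (-24, 5). Remaining: Δeast = 12.15, Δnorth = -17.22.
Bearing = atan2(12.15, -17.22) mod 360° = 144.80°; distance = √((12.15)² + (-17.22)²) = 21.070 mi.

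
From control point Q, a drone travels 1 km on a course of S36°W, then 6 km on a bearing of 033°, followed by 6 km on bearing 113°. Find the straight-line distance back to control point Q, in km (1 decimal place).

8.4 km

Leg 1 (S36°W, 1 km): east 1 sin 216° = -0.59, north 1 cos 216° = -0.81
Leg 2 (033°, 6 km): east 6 sin 33° = 3.27, north 6 cos 33° = 5.03
Leg 3 (113°, 6 km): east 6 sin 113° = 5.52, north 6 cos 113° = -2.34
Net: 8.20 east, 1.88 north. Distance = √((8.20)² + (1.88)²) = 8.415 km.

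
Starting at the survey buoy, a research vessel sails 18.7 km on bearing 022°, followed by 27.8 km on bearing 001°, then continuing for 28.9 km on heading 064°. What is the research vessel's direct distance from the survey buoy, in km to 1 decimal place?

66.8 km

Leg 1 (022°, 18.7 km): east 18.7 sin 22° = 7.01, north 18.7 cos 22° = 17.34
Leg 2 (001°, 27.8 km): east 27.8 sin 1° = 0.49, north 27.8 cos 1° = 27.80
Leg 3 (064°, 28.9 km): east 28.9 sin 64° = 25.98, north 28.9 cos 64° = 12.67
Net: 33.47 east, 57.80 north. Distance = √((33.47)² + (57.80)²) = 66.792 km.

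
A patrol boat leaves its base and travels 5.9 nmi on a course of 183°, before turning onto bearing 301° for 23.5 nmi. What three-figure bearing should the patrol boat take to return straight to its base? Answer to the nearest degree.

107°

Leg 1 (183°, 5.9 nmi): east 5.9 sin 183° = -0.31, north 5.9 cos 183° = -5.89
Leg 2 (301°, 23.5 nmi): east 23.5 sin 301° = -20.14, north 23.5 cos 301° = 12.10
Net displacement: -20.45 east, 6.21 north. Direction back to start is (20.45, -6.21): bearing = atan2(20.45, -6.21) mod 360° = 106.89° ≈ 107°.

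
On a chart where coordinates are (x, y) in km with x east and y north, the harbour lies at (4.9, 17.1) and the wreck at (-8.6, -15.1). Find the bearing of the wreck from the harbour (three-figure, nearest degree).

Δeast = -8.6 − 4.9 = -13.50; Δnorth = -15.1 − 17.1 = -32.20.
Bearing = atan2(Δeast, Δnorth) mod 360° = 202.75° ≈ 203°.

203°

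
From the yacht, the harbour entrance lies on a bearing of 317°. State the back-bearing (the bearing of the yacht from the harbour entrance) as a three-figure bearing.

137°

Back-bearing = 317° − 180° = 137°.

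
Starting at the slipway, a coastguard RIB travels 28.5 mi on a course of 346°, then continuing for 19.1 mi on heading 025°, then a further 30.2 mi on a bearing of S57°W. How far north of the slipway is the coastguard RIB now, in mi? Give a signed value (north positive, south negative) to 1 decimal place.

Leg 1 (346°, 28.5 mi): east 28.5 sin 346° = -6.89, north 28.5 cos 346° = 27.65
Leg 2 (025°, 19.1 mi): east 19.1 sin 25° = 8.07, north 19.1 cos 25° = 17.31
Leg 3 (S57°W, 30.2 mi): east 30.2 sin 237° = -25.33, north 30.2 cos 237° = -16.45
Net north component: 28.52 mi.

28.5 mi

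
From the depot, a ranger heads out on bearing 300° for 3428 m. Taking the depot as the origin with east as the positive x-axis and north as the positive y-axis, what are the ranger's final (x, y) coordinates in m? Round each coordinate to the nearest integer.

Leg 1 (300°, 3428 m): east 3428 sin 300° = -2968.74, north 3428 cos 300° = 1714.00
Summing: -2968.74 m east, 1714.00 m north → (-2969, 1714).

(-2969, 1714)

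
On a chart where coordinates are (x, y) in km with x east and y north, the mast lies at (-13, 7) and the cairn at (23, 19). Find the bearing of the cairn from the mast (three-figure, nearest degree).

072°

Δeast = 23 − -13 = 36.00; Δnorth = 19 − 7 = 12.00.
Bearing = atan2(Δeast, Δnorth) mod 360° = 71.57° ≈ 072°.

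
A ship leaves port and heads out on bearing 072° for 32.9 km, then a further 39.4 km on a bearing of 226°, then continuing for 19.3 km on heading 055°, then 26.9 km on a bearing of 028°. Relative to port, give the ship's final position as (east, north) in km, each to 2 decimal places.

Leg 1 (072°, 32.9 km): east 32.9 sin 72° = 31.29, north 32.9 cos 72° = 10.17
Leg 2 (226°, 39.4 km): east 39.4 sin 226° = -28.34, north 39.4 cos 226° = -27.37
Leg 3 (055°, 19.3 km): east 19.3 sin 55° = 15.81, north 19.3 cos 55° = 11.07
Leg 4 (028°, 26.9 km): east 26.9 sin 28° = 12.63, north 26.9 cos 28° = 23.75
Summing: 31.39 km east, 17.62 km north → (31.39, 17.62).

(31.39, 17.62)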